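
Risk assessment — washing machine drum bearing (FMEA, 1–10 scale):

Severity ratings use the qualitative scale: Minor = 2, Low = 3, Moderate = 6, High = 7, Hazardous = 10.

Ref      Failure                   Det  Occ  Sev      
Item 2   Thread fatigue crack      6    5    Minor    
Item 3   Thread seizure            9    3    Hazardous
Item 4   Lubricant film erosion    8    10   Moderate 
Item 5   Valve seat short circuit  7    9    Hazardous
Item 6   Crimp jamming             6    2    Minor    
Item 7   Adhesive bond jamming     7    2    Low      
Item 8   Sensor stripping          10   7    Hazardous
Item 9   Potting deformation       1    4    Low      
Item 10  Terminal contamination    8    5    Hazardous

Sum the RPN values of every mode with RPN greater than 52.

2540

RPN = Severity × Occurrence × Detection:
  Item 2: 2 × 5 × 6 = 60
  Item 3: 10 × 3 × 9 = 270
  Item 4: 6 × 10 × 8 = 480
  Item 5: 10 × 9 × 7 = 630
  Item 6: 2 × 2 × 6 = 24
  Item 7: 3 × 2 × 7 = 42
  Item 8: 10 × 7 × 10 = 700
  Item 9: 3 × 4 × 1 = 12
  Item 10: 10 × 5 × 8 = 400
RPN > 52: Item 2 (60), Item 3 (270), Item 4 (480), Item 5 (630), Item 8 (700), Item 10 (400).
Sum: 60 + 270 + 480 + 630 + 700 + 400 = 2540.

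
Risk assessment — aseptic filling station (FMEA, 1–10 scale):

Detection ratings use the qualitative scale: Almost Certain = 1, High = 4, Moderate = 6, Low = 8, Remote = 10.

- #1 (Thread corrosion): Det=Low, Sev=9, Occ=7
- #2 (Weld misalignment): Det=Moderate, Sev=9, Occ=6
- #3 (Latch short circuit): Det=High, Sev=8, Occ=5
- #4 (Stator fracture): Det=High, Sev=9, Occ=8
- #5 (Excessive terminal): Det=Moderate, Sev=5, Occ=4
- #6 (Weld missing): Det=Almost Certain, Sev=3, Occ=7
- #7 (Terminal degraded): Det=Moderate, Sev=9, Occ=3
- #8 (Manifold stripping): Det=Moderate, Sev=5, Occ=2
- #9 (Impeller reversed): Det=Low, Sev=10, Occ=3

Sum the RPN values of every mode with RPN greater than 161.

1518

RPN = Severity × Occurrence × Detection:
  #1: 9 × 7 × 8 = 504
  #2: 9 × 6 × 6 = 324
  #3: 8 × 5 × 4 = 160
  #4: 9 × 8 × 4 = 288
  #5: 5 × 4 × 6 = 120
  #6: 3 × 7 × 1 = 21
  #7: 9 × 3 × 6 = 162
  #8: 5 × 2 × 6 = 60
  #9: 10 × 3 × 8 = 240
RPN > 161: #1 (504), #2 (324), #4 (288), #7 (162), #9 (240).
Sum: 504 + 324 + 288 + 162 + 240 = 1518.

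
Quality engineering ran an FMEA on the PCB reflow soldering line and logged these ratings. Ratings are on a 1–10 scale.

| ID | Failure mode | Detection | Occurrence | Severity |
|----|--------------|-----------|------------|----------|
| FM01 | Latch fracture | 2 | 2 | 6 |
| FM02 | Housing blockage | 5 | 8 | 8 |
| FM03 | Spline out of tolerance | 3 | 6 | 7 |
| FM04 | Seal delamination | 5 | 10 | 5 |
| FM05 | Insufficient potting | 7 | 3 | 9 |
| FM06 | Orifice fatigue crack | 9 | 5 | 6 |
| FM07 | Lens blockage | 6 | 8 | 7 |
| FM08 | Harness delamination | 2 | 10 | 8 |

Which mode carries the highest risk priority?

RPN = Severity × Occurrence × Detection:
  FM01: 6 × 2 × 2 = 24
  FM02: 8 × 8 × 5 = 320
  FM03: 7 × 6 × 3 = 126
  FM04: 5 × 10 × 5 = 250
  FM05: 9 × 3 × 7 = 189
  FM06: 6 × 5 × 9 = 270
  FM07: 7 × 8 × 6 = 336
  FM08: 8 × 10 × 2 = 160
Highest RPN is 336 → FM07.

FM07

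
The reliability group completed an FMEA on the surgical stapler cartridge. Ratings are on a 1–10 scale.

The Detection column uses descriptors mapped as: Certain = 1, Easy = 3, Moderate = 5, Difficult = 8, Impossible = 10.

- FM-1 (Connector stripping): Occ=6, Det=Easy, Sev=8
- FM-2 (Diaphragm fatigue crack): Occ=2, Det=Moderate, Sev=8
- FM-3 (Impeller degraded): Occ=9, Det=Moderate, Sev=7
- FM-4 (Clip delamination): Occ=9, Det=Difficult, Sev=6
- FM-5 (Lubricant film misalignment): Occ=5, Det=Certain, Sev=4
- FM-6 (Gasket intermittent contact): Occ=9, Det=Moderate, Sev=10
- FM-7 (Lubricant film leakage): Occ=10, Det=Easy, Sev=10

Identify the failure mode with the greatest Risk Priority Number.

RPN = Severity × Occurrence × Detection:
  FM-1: 8 × 6 × 3 = 144
  FM-2: 8 × 2 × 5 = 80
  FM-3: 7 × 9 × 5 = 315
  FM-4: 6 × 9 × 8 = 432
  FM-5: 4 × 5 × 1 = 20
  FM-6: 10 × 9 × 5 = 450
  FM-7: 10 × 10 × 3 = 300
Highest RPN is 450 → FM-6.

FM-6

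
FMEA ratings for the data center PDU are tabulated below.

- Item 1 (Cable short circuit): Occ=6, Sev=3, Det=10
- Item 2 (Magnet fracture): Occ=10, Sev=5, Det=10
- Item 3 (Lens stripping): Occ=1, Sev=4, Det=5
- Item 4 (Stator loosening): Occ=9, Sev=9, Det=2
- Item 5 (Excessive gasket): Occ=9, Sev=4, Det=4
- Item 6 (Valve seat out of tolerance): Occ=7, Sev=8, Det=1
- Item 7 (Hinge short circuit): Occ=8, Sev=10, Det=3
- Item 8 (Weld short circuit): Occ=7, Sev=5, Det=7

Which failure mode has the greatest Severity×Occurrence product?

Item 4

Criticality = Severity × Occurrence:
  Item 1: 3 × 6 = 18
  Item 2: 5 × 10 = 50
  Item 3: 4 × 1 = 4
  Item 4: 9 × 9 = 81
  Item 5: 4 × 9 = 36
  Item 6: 8 × 7 = 56
  Item 7: 10 × 8 = 80
  Item 8: 5 × 7 = 35
Highest criticality is 81 → Item 4.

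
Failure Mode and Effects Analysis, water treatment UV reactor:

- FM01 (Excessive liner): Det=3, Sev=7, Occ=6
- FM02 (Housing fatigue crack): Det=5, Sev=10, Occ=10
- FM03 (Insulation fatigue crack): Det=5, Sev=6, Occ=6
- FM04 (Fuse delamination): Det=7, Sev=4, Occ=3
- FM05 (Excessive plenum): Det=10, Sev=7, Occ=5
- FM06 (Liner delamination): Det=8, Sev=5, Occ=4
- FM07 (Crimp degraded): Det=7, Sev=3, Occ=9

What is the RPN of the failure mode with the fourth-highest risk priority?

RPN = Severity × Occurrence × Detection:
  FM01: 7 × 6 × 3 = 126
  FM02: 10 × 10 × 5 = 500
  FM03: 6 × 6 × 5 = 180
  FM04: 4 × 3 × 7 = 84
  FM05: 7 × 5 × 10 = 350
  FM06: 5 × 4 × 8 = 160
  FM07: 3 × 9 × 7 = 189
Sorted descending: 500, 350, 189, 180, 160, 126, 84.
The fourth-highest RPN is 180 (FM03).

180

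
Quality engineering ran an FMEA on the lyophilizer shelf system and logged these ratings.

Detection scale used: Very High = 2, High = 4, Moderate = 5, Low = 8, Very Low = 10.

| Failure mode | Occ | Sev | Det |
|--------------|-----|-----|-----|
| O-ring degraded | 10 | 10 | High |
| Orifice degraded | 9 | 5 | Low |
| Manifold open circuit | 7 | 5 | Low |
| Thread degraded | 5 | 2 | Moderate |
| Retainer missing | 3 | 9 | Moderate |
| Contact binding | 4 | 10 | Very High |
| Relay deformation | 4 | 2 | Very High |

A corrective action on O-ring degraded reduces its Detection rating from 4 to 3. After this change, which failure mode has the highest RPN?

RPN = Severity × Occurrence × Detection:
  O-ring degraded: 10 × 10 × 4 = 400
  Orifice degraded: 5 × 9 × 8 = 360
  Manifold open circuit: 5 × 7 × 8 = 280
  Thread degraded: 2 × 5 × 5 = 50
  Retainer missing: 9 × 3 × 5 = 135
  Contact binding: 10 × 4 × 2 = 80
  Relay deformation: 2 × 4 × 2 = 16
After action: O-ring degraded → 10 × 10 × 3 = 300.
Revised RPNs: Orifice degraded=360, O-ring degraded=300, Manifold open circuit=280, Retainer missing=135, Contact binding=80, Thread degraded=50, Relay deformation=16.
Highest is now Orifice degraded (360).

Orifice degraded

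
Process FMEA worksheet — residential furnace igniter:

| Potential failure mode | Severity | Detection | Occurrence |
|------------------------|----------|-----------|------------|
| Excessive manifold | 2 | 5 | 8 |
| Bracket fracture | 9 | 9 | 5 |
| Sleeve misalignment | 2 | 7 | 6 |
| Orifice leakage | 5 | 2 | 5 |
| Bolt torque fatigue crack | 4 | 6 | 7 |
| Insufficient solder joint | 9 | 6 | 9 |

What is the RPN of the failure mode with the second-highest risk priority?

405

RPN = Severity × Occurrence × Detection:
  Excessive manifold: 2 × 8 × 5 = 80
  Bracket fracture: 9 × 5 × 9 = 405
  Sleeve misalignment: 2 × 6 × 7 = 84
  Orifice leakage: 5 × 5 × 2 = 50
  Bolt torque fatigue crack: 4 × 7 × 6 = 168
  Insufficient solder joint: 9 × 9 × 6 = 486
Sorted descending: 486, 405, 168, 84, 80, 50.
The second-highest RPN is 405 (Bracket fracture).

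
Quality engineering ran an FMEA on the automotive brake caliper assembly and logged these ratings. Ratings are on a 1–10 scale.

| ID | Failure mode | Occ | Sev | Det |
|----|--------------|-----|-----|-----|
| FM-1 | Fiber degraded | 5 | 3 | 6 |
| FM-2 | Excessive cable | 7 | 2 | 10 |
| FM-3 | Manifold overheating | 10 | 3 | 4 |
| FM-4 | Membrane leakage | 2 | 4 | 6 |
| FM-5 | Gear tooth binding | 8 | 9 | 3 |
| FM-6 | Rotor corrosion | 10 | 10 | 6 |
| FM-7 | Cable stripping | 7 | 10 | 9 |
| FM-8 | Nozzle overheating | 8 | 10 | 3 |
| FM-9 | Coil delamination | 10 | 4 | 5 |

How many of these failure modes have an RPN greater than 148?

RPN = Severity × Occurrence × Detection:
  FM-1: 3 × 5 × 6 = 90
  FM-2: 2 × 7 × 10 = 140
  FM-3: 3 × 10 × 4 = 120
  FM-4: 4 × 2 × 6 = 48
  FM-5: 9 × 8 × 3 = 216
  FM-6: 10 × 10 × 6 = 600
  FM-7: 10 × 7 × 9 = 630
  FM-8: 10 × 8 × 3 = 240
  FM-9: 4 × 10 × 5 = 200
Modes with RPN > 148: FM-5 (216), FM-6 (600), FM-7 (630), FM-8 (240), FM-9 (200) → 5.

5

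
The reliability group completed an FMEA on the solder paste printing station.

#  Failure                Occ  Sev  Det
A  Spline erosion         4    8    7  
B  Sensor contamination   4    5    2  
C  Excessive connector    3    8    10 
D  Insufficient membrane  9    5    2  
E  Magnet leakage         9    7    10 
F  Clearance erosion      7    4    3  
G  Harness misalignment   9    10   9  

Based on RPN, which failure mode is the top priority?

RPN = Severity × Occurrence × Detection:
  A: 8 × 4 × 7 = 224
  B: 5 × 4 × 2 = 40
  C: 8 × 3 × 10 = 240
  D: 5 × 9 × 2 = 90
  E: 7 × 9 × 10 = 630
  F: 4 × 7 × 3 = 84
  G: 10 × 9 × 9 = 810
Highest RPN is 810 → G.

G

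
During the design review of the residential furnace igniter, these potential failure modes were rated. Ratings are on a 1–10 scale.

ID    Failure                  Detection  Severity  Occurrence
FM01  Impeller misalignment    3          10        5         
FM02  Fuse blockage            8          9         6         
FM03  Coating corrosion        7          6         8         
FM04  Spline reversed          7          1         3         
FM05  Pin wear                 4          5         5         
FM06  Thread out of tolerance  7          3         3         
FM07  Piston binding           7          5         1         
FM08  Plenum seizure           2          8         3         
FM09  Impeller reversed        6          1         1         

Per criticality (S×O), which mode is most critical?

FM02

Criticality = Severity × Occurrence:
  FM01: 10 × 5 = 50
  FM02: 9 × 6 = 54
  FM03: 6 × 8 = 48
  FM04: 1 × 3 = 3
  FM05: 5 × 5 = 25
  FM06: 3 × 3 = 9
  FM07: 5 × 1 = 5
  FM08: 8 × 3 = 24
  FM09: 1 × 1 = 1
Highest criticality is 54 → FM02.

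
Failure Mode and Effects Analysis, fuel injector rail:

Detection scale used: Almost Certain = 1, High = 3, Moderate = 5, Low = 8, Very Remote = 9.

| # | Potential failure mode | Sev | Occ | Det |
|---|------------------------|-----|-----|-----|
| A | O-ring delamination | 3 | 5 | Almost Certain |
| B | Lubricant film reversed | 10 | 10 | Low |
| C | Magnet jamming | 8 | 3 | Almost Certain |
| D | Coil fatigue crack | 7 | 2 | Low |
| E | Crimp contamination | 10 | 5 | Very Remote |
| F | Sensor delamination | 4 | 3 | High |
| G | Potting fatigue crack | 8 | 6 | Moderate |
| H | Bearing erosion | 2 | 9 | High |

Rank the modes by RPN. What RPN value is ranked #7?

24

RPN = Severity × Occurrence × Detection:
  A: 3 × 5 × 1 = 15
  B: 10 × 10 × 8 = 800
  C: 8 × 3 × 1 = 24
  D: 7 × 2 × 8 = 112
  E: 10 × 5 × 9 = 450
  F: 4 × 3 × 3 = 36
  G: 8 × 6 × 5 = 240
  H: 2 × 9 × 3 = 54
Sorted descending: 800, 450, 240, 112, 54, 36, 24, 15.
The seventh-highest RPN is 24 (C).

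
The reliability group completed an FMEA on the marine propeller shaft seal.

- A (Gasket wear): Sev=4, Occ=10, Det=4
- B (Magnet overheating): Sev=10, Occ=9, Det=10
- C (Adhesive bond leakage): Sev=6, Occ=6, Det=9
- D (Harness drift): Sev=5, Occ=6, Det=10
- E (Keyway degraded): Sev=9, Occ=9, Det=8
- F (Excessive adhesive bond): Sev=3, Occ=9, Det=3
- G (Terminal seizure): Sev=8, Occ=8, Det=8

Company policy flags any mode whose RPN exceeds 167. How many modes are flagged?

5

RPN = Severity × Occurrence × Detection:
  A: 4 × 10 × 4 = 160
  B: 10 × 9 × 10 = 900
  C: 6 × 6 × 9 = 324
  D: 5 × 6 × 10 = 300
  E: 9 × 9 × 8 = 648
  F: 3 × 9 × 3 = 81
  G: 8 × 8 × 8 = 512
Modes with RPN > 167: B (900), C (324), D (300), E (648), G (512) → 5.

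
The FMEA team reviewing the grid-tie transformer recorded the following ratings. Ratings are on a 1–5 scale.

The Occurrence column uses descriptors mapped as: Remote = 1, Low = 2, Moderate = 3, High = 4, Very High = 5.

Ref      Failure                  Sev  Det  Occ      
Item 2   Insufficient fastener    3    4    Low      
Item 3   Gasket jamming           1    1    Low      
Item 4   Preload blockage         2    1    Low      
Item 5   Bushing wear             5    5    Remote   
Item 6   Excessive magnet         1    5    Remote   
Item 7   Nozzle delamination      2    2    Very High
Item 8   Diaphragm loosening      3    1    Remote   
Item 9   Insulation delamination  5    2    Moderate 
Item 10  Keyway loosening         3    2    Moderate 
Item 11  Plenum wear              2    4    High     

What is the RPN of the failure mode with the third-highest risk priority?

25

RPN = Severity × Occurrence × Detection:
  Item 2: 3 × 2 × 4 = 24
  Item 3: 1 × 2 × 1 = 2
  Item 4: 2 × 2 × 1 = 4
  Item 5: 5 × 1 × 5 = 25
  Item 6: 1 × 1 × 5 = 5
  Item 7: 2 × 5 × 2 = 20
  Item 8: 3 × 1 × 1 = 3
  Item 9: 5 × 3 × 2 = 30
  Item 10: 3 × 3 × 2 = 18
  Item 11: 2 × 4 × 4 = 32
Sorted descending: 32, 30, 25, 24, 20, 18, 5, 4, 3, 2.
The third-highest RPN is 25 (Item 5).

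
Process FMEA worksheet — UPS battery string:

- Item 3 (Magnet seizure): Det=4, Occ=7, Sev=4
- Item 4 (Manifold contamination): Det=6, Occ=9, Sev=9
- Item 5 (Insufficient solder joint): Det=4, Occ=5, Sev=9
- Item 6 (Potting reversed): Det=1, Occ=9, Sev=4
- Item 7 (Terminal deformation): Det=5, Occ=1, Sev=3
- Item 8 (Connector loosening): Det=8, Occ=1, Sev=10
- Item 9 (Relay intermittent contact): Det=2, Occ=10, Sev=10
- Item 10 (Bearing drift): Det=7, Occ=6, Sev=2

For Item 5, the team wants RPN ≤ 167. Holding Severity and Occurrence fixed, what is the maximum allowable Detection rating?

Item 5: S=9, O=5, D=4 → current RPN = 180.
Fixed product = 45. Need 45 × D ≤ 167, so D ≤ 167/45 = 3.71.
Maximum integer Detection rating = 3 (gives RPN 135; D=4 would give 180 > 167).

3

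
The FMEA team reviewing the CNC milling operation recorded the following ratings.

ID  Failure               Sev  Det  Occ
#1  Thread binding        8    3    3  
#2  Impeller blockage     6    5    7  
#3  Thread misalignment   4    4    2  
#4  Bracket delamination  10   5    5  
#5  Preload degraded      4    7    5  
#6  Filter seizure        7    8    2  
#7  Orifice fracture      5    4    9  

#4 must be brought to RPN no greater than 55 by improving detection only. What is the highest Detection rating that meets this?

1

#4: S=10, O=5, D=5 → current RPN = 250.
Fixed product = 50. Need 50 × D ≤ 55, so D ≤ 55/50 = 1.10.
Maximum integer Detection rating = 1 (gives RPN 50; D=2 would give 100 > 55).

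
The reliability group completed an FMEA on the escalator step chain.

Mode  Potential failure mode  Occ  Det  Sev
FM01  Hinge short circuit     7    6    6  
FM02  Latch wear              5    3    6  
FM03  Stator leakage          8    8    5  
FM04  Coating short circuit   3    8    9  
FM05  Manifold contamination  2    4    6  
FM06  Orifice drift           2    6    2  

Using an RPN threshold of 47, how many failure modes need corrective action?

5

RPN = Severity × Occurrence × Detection:
  FM01: 6 × 7 × 6 = 252
  FM02: 6 × 5 × 3 = 90
  FM03: 5 × 8 × 8 = 320
  FM04: 9 × 3 × 8 = 216
  FM05: 6 × 2 × 4 = 48
  FM06: 2 × 2 × 6 = 24
Modes with RPN ≥ 47: FM01 (252), FM02 (90), FM03 (320), FM04 (216), FM05 (48) → 5.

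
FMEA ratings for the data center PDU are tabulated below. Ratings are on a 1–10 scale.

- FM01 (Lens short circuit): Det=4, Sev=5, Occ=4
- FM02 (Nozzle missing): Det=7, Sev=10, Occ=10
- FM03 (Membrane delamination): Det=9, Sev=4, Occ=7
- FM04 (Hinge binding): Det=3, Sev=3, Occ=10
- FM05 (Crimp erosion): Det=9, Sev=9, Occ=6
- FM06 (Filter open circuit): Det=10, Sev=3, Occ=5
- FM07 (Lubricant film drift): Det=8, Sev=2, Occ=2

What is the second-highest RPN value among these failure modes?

RPN = Severity × Occurrence × Detection:
  FM01: 5 × 4 × 4 = 80
  FM02: 10 × 10 × 7 = 700
  FM03: 4 × 7 × 9 = 252
  FM04: 3 × 10 × 3 = 90
  FM05: 9 × 6 × 9 = 486
  FM06: 3 × 5 × 10 = 150
  FM07: 2 × 2 × 8 = 32
Sorted descending: 700, 486, 252, 150, 90, 80, 32.
The second-highest RPN is 486 (FM05).

486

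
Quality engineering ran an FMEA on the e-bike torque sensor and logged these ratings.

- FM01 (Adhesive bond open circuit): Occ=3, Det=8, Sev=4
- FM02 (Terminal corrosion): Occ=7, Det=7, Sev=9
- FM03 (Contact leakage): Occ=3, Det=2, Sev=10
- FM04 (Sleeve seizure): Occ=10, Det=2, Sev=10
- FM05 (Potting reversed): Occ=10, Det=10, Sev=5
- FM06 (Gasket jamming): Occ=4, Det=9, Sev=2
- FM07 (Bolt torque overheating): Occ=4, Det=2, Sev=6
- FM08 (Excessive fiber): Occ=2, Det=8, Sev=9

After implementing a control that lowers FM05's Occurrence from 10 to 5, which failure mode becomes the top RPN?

RPN = Severity × Occurrence × Detection:
  FM01: 4 × 3 × 8 = 96
  FM02: 9 × 7 × 7 = 441
  FM03: 10 × 3 × 2 = 60
  FM04: 10 × 10 × 2 = 200
  FM05: 5 × 10 × 10 = 500
  FM06: 2 × 4 × 9 = 72
  FM07: 6 × 4 × 2 = 48
  FM08: 9 × 2 × 8 = 144
After action: FM05 → 5 × 5 × 10 = 250.
Revised RPNs: FM02=441, FM05=250, FM04=200, FM08=144, FM01=96, FM06=72, FM03=60, FM07=48.
Highest is now FM02 (441).

FM02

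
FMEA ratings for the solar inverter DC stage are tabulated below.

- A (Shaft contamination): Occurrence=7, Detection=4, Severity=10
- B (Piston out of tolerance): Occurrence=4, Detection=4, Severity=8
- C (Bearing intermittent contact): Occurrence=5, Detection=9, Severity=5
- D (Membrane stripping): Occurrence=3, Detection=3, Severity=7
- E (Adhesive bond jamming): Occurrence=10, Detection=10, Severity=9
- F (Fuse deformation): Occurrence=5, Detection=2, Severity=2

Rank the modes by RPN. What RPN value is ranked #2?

280

RPN = Severity × Occurrence × Detection:
  A: 10 × 7 × 4 = 280
  B: 8 × 4 × 4 = 128
  C: 5 × 5 × 9 = 225
  D: 7 × 3 × 3 = 63
  E: 9 × 10 × 10 = 900
  F: 2 × 5 × 2 = 20
Sorted descending: 900, 280, 225, 128, 63, 20.
The second-highest RPN is 280 (A).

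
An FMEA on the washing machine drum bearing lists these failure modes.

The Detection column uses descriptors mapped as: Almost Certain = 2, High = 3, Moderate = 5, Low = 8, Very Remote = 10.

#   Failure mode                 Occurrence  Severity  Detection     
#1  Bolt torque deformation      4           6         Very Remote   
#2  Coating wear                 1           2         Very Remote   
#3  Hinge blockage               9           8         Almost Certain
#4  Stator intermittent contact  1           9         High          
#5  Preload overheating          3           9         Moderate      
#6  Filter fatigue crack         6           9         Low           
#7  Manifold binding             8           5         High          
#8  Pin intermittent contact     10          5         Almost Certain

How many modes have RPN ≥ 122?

4

RPN = Severity × Occurrence × Detection:
  #1: 6 × 4 × 10 = 240
  #2: 2 × 1 × 10 = 20
  #3: 8 × 9 × 2 = 144
  #4: 9 × 1 × 3 = 27
  #5: 9 × 3 × 5 = 135
  #6: 9 × 6 × 8 = 432
  #7: 5 × 8 × 3 = 120
  #8: 5 × 10 × 2 = 100
Modes with RPN ≥ 122: #1 (240), #3 (144), #5 (135), #6 (432) → 4.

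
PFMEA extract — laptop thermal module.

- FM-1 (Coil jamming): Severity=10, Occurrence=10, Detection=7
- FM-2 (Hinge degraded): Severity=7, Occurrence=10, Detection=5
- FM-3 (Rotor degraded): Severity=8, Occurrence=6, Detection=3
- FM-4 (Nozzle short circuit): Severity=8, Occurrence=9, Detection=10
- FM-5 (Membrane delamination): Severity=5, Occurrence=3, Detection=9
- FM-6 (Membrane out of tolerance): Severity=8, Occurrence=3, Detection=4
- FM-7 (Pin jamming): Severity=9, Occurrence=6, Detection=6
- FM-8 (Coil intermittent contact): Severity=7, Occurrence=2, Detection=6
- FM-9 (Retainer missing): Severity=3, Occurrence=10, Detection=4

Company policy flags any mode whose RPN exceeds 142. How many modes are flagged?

RPN = Severity × Occurrence × Detection:
  FM-1: 10 × 10 × 7 = 700
  FM-2: 7 × 10 × 5 = 350
  FM-3: 8 × 6 × 3 = 144
  FM-4: 8 × 9 × 10 = 720
  FM-5: 5 × 3 × 9 = 135
  FM-6: 8 × 3 × 4 = 96
  FM-7: 9 × 6 × 6 = 324
  FM-8: 7 × 2 × 6 = 84
  FM-9: 3 × 10 × 4 = 120
Modes with RPN > 142: FM-1 (700), FM-2 (350), FM-3 (144), FM-4 (720), FM-7 (324) → 5.

5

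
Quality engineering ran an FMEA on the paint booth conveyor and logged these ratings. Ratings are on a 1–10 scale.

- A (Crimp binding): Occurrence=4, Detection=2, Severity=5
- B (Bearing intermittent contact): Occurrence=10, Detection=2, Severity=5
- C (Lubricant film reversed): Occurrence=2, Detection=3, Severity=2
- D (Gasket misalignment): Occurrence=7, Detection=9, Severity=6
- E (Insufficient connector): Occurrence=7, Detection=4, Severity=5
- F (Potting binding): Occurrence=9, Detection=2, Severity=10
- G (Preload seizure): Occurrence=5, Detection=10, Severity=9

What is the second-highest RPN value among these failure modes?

378

RPN = Severity × Occurrence × Detection:
  A: 5 × 4 × 2 = 40
  B: 5 × 10 × 2 = 100
  C: 2 × 2 × 3 = 12
  D: 6 × 7 × 9 = 378
  E: 5 × 7 × 4 = 140
  F: 10 × 9 × 2 = 180
  G: 9 × 5 × 10 = 450
Sorted descending: 450, 378, 180, 140, 100, 40, 12.
The second-highest RPN is 378 (D).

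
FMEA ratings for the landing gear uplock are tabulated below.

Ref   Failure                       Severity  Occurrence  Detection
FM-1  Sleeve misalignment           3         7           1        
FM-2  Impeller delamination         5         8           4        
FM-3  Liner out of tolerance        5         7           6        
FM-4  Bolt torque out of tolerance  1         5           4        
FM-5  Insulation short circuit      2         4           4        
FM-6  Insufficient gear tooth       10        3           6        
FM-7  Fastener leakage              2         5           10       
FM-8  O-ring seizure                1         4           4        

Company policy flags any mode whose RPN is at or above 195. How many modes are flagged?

RPN = Severity × Occurrence × Detection:
  FM-1: 3 × 7 × 1 = 21
  FM-2: 5 × 8 × 4 = 160
  FM-3: 5 × 7 × 6 = 210
  FM-4: 1 × 5 × 4 = 20
  FM-5: 2 × 4 × 4 = 32
  FM-6: 10 × 3 × 6 = 180
  FM-7: 2 × 5 × 10 = 100
  FM-8: 1 × 4 × 4 = 16
Modes with RPN ≥ 195: FM-3 (210) → 1.

1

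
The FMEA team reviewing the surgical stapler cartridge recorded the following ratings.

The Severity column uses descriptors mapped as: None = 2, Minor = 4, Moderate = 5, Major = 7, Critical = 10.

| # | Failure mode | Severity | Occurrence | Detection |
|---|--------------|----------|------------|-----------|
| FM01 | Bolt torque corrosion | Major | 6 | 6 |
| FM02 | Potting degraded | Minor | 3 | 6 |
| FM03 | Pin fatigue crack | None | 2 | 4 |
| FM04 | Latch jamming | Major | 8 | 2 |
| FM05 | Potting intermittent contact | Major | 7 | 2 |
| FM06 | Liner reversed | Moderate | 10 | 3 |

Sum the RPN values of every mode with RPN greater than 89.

612

RPN = Severity × Occurrence × Detection:
  FM01: 7 × 6 × 6 = 252
  FM02: 4 × 3 × 6 = 72
  FM03: 2 × 2 × 4 = 16
  FM04: 7 × 8 × 2 = 112
  FM05: 7 × 7 × 2 = 98
  FM06: 5 × 10 × 3 = 150
RPN > 89: FM01 (252), FM04 (112), FM05 (98), FM06 (150).
Sum: 252 + 112 + 98 + 150 = 612.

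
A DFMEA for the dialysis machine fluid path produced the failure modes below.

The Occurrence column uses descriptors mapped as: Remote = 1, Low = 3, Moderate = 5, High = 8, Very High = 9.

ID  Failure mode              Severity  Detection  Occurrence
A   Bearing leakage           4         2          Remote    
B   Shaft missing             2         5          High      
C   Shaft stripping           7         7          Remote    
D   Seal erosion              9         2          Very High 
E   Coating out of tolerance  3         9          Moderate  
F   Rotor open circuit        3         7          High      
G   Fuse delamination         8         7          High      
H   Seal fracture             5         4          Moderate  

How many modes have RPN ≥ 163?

RPN = Severity × Occurrence × Detection:
  A: 4 × 1 × 2 = 8
  B: 2 × 8 × 5 = 80
  C: 7 × 1 × 7 = 49
  D: 9 × 9 × 2 = 162
  E: 3 × 5 × 9 = 135
  F: 3 × 8 × 7 = 168
  G: 8 × 8 × 7 = 448
  H: 5 × 5 × 4 = 100
Modes with RPN ≥ 163: F (168), G (448) → 2.

2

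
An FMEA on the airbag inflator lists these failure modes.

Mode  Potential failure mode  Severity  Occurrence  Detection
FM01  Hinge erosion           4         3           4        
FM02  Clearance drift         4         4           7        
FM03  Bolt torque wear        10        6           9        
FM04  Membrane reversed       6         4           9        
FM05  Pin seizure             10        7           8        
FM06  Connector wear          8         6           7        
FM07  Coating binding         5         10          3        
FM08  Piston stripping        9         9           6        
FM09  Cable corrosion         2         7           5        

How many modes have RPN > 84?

7

RPN = Severity × Occurrence × Detection:
  FM01: 4 × 3 × 4 = 48
  FM02: 4 × 4 × 7 = 112
  FM03: 10 × 6 × 9 = 540
  FM04: 6 × 4 × 9 = 216
  FM05: 10 × 7 × 8 = 560
  FM06: 8 × 6 × 7 = 336
  FM07: 5 × 10 × 3 = 150
  FM08: 9 × 9 × 6 = 486
  FM09: 2 × 7 × 5 = 70
Modes with RPN > 84: FM02 (112), FM03 (540), FM04 (216), FM05 (560), FM06 (336), FM07 (150), FM08 (486) → 7.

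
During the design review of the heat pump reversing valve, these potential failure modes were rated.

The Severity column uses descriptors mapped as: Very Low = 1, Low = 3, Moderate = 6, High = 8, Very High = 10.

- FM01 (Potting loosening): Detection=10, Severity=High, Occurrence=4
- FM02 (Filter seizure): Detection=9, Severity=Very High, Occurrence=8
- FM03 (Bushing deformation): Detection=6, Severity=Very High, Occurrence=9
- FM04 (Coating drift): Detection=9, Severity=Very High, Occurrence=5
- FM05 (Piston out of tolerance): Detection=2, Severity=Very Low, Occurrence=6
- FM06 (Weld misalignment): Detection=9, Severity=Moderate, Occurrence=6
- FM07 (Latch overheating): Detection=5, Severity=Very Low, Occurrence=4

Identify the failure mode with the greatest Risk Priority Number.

RPN = Severity × Occurrence × Detection:
  FM01: 8 × 4 × 10 = 320
  FM02: 10 × 8 × 9 = 720
  FM03: 10 × 9 × 6 = 540
  FM04: 10 × 5 × 9 = 450
  FM05: 1 × 6 × 2 = 12
  FM06: 6 × 6 × 9 = 324
  FM07: 1 × 4 × 5 = 20
Highest RPN is 720 → FM02.

FM02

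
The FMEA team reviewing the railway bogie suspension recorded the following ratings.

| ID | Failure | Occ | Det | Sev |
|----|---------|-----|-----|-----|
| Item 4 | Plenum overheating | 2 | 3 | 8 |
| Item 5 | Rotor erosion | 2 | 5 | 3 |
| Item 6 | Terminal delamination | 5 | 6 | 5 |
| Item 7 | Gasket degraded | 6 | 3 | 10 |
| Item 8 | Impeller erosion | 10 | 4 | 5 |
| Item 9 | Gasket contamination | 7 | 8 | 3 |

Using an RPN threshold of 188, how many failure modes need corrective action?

1

RPN = Severity × Occurrence × Detection:
  Item 4: 8 × 2 × 3 = 48
  Item 5: 3 × 2 × 5 = 30
  Item 6: 5 × 5 × 6 = 150
  Item 7: 10 × 6 × 3 = 180
  Item 8: 5 × 10 × 4 = 200
  Item 9: 3 × 7 × 8 = 168
Modes with RPN ≥ 188: Item 8 (200) → 1.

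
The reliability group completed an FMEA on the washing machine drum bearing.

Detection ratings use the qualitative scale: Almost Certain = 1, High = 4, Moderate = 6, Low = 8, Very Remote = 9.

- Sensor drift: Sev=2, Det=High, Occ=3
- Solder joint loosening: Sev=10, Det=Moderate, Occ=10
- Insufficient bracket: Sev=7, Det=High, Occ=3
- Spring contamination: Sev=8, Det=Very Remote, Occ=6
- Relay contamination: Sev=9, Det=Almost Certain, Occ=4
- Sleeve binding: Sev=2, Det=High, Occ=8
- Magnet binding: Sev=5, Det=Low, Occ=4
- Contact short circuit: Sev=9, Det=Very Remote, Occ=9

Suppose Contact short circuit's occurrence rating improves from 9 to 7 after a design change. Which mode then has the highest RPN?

RPN = Severity × Occurrence × Detection:
  Sensor drift: 2 × 3 × 4 = 24
  Solder joint loosening: 10 × 10 × 6 = 600
  Insufficient bracket: 7 × 3 × 4 = 84
  Spring contamination: 8 × 6 × 9 = 432
  Relay contamination: 9 × 4 × 1 = 36
  Sleeve binding: 2 × 8 × 4 = 64
  Magnet binding: 5 × 4 × 8 = 160
  Contact short circuit: 9 × 9 × 9 = 729
After action: Contact short circuit → 9 × 7 × 9 = 567.
Revised RPNs: Solder joint loosening=600, Contact short circuit=567, Spring contamination=432, Magnet binding=160, Insufficient bracket=84, Sleeve binding=64, Relay contamination=36, Sensor drift=24.
Highest is now Solder joint loosening (600).

Solder joint loosening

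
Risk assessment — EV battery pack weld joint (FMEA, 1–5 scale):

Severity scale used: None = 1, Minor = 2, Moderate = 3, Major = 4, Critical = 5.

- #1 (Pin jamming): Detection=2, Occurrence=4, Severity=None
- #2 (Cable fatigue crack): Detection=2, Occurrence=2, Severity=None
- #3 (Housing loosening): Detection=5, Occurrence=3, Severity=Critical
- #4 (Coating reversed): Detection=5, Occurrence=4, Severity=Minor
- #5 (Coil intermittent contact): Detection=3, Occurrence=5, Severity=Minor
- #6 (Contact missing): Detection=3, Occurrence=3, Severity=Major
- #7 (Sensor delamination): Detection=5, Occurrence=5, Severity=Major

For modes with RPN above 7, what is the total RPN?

289

RPN = Severity × Occurrence × Detection:
  #1: 1 × 4 × 2 = 8
  #2: 1 × 2 × 2 = 4
  #3: 5 × 3 × 5 = 75
  #4: 2 × 4 × 5 = 40
  #5: 2 × 5 × 3 = 30
  #6: 4 × 3 × 3 = 36
  #7: 4 × 5 × 5 = 100
RPN > 7: #1 (8), #3 (75), #4 (40), #5 (30), #6 (36), #7 (100).
Sum: 8 + 75 + 40 + 30 + 36 + 100 = 289.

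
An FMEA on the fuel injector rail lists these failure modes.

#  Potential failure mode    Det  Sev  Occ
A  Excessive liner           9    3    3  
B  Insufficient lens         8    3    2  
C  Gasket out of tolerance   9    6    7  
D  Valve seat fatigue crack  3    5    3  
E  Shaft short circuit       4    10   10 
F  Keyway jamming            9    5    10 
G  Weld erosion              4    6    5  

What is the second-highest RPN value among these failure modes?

RPN = Severity × Occurrence × Detection:
  A: 3 × 3 × 9 = 81
  B: 3 × 2 × 8 = 48
  C: 6 × 7 × 9 = 378
  D: 5 × 3 × 3 = 45
  E: 10 × 10 × 4 = 400
  F: 5 × 10 × 9 = 450
  G: 6 × 5 × 4 = 120
Sorted descending: 450, 400, 378, 120, 81, 48, 45.
The second-highest RPN is 400 (E).

400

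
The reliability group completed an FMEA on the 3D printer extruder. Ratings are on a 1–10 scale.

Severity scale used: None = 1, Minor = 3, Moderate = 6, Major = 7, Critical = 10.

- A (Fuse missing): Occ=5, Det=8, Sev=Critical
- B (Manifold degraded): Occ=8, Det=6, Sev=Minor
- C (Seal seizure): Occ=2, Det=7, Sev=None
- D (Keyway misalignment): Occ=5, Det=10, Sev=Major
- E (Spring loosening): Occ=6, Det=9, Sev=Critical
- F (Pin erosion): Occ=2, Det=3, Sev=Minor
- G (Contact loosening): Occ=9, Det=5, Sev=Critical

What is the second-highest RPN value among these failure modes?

450

RPN = Severity × Occurrence × Detection:
  A: 10 × 5 × 8 = 400
  B: 3 × 8 × 6 = 144
  C: 1 × 2 × 7 = 14
  D: 7 × 5 × 10 = 350
  E: 10 × 6 × 9 = 540
  F: 3 × 2 × 3 = 18
  G: 10 × 9 × 5 = 450
Sorted descending: 540, 450, 400, 350, 144, 18, 14.
The second-highest RPN is 450 (G).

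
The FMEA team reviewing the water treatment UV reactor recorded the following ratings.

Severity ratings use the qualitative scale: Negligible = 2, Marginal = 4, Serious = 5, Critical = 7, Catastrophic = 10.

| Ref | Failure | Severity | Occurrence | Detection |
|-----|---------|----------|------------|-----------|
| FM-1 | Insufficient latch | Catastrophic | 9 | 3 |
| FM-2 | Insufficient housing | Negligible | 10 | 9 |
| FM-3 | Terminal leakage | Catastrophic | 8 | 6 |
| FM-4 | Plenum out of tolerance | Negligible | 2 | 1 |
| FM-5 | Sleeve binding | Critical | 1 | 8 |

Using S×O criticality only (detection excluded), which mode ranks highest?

Criticality = Severity × Occurrence:
  FM-1: 10 × 9 = 90
  FM-2: 2 × 10 = 20
  FM-3: 10 × 8 = 80
  FM-4: 2 × 2 = 4
  FM-5: 7 × 1 = 7
Highest criticality is 90 → FM-1.

FM-1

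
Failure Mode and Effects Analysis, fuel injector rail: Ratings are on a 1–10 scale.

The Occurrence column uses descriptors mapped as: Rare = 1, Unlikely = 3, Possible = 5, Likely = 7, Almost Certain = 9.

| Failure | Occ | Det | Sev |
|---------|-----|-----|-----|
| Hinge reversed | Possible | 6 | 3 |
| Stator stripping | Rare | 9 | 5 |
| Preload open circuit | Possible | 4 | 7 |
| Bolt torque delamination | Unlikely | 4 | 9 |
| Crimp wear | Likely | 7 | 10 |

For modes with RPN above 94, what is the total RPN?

RPN = Severity × Occurrence × Detection:
  Hinge reversed: 3 × 5 × 6 = 90
  Stator stripping: 5 × 1 × 9 = 45
  Preload open circuit: 7 × 5 × 4 = 140
  Bolt torque delamination: 9 × 3 × 4 = 108
  Crimp wear: 10 × 7 × 7 = 490
RPN > 94: Preload open circuit (140), Bolt torque delamination (108), Crimp wear (490).
Sum: 140 + 108 + 490 = 738.

738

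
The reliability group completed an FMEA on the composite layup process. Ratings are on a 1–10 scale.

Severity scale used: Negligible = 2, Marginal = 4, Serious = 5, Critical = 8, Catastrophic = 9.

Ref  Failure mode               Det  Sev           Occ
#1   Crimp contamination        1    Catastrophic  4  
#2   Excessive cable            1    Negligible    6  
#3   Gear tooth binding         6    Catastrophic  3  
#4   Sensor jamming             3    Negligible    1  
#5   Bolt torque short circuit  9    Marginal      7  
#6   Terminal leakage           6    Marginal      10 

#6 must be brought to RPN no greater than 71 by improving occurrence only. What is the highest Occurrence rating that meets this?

#6: S=4, O=10, D=6 → current RPN = 240.
Fixed product = 24. Need 24 × O ≤ 71, so O ≤ 71/24 = 2.96.
Maximum integer Occurrence rating = 2 (gives RPN 48; O=3 would give 72 > 71).

2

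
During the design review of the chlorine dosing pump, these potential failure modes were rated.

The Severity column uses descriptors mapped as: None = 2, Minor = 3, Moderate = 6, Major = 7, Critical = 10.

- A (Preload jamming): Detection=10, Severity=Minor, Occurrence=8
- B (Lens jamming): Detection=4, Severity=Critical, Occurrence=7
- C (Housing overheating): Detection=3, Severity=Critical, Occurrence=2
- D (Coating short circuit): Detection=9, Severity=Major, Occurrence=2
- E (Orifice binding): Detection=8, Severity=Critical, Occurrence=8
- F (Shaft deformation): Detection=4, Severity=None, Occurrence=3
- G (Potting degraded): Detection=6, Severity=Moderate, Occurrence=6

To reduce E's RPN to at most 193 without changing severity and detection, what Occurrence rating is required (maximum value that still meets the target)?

2

E: S=10, O=8, D=8 → current RPN = 640.
Fixed product = 80. Need 80 × O ≤ 193, so O ≤ 193/80 = 2.41.
Maximum integer Occurrence rating = 2 (gives RPN 160; O=3 would give 240 > 193).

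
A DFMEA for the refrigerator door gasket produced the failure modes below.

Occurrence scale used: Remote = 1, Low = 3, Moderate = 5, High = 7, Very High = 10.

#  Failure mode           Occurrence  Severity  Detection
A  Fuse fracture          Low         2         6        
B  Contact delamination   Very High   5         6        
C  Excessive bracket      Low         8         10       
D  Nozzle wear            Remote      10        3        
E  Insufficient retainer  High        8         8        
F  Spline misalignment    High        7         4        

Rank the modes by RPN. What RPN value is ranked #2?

RPN = Severity × Occurrence × Detection:
  A: 2 × 3 × 6 = 36
  B: 5 × 10 × 6 = 300
  C: 8 × 3 × 10 = 240
  D: 10 × 1 × 3 = 30
  E: 8 × 7 × 8 = 448
  F: 7 × 7 × 4 = 196
Sorted descending: 448, 300, 240, 196, 36, 30.
The second-highest RPN is 300 (B).

300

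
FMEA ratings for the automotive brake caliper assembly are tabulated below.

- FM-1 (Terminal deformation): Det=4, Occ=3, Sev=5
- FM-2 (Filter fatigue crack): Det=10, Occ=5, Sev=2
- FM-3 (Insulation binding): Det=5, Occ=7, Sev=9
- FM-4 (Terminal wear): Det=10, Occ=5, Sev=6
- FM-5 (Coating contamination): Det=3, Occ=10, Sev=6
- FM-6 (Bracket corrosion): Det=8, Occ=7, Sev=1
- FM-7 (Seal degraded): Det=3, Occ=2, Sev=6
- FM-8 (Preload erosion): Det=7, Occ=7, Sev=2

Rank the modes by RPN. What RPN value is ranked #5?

98

RPN = Severity × Occurrence × Detection:
  FM-1: 5 × 3 × 4 = 60
  FM-2: 2 × 5 × 10 = 100
  FM-3: 9 × 7 × 5 = 315
  FM-4: 6 × 5 × 10 = 300
  FM-5: 6 × 10 × 3 = 180
  FM-6: 1 × 7 × 8 = 56
  FM-7: 6 × 2 × 3 = 36
  FM-8: 2 × 7 × 7 = 98
Sorted descending: 315, 300, 180, 100, 98, 60, 56, 36.
The fifth-highest RPN is 98 (FM-8).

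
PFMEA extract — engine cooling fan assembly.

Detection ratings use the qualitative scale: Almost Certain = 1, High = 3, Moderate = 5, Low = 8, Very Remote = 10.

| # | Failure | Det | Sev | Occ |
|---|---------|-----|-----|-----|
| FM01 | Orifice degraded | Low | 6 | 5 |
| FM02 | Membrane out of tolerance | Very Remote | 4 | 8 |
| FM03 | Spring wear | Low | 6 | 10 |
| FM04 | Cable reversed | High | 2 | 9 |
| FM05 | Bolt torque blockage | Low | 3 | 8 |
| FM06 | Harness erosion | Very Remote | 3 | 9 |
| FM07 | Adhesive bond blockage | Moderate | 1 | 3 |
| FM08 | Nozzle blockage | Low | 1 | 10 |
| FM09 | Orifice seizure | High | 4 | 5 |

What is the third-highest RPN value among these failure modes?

270

RPN = Severity × Occurrence × Detection:
  FM01: 6 × 5 × 8 = 240
  FM02: 4 × 8 × 10 = 320
  FM03: 6 × 10 × 8 = 480
  FM04: 2 × 9 × 3 = 54
  FM05: 3 × 8 × 8 = 192
  FM06: 3 × 9 × 10 = 270
  FM07: 1 × 3 × 5 = 15
  FM08: 1 × 10 × 8 = 80
  FM09: 4 × 5 × 3 = 60
Sorted descending: 480, 320, 270, 240, 192, 80, 60, 54, 15.
The third-highest RPN is 270 (FM06).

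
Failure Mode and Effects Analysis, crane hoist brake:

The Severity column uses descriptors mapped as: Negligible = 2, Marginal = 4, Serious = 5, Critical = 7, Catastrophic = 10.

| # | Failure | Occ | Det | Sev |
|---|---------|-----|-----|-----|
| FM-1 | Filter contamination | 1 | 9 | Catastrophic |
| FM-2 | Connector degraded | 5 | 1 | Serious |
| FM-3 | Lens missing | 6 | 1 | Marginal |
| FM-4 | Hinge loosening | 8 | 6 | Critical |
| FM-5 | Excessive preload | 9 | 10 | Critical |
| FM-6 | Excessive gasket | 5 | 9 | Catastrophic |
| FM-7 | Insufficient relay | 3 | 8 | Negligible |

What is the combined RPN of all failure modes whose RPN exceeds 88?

1506

RPN = Severity × Occurrence × Detection:
  FM-1: 10 × 1 × 9 = 90
  FM-2: 5 × 5 × 1 = 25
  FM-3: 4 × 6 × 1 = 24
  FM-4: 7 × 8 × 6 = 336
  FM-5: 7 × 9 × 10 = 630
  FM-6: 10 × 5 × 9 = 450
  FM-7: 2 × 3 × 8 = 48
RPN > 88: FM-1 (90), FM-4 (336), FM-5 (630), FM-6 (450).
Sum: 90 + 336 + 630 + 450 = 1506.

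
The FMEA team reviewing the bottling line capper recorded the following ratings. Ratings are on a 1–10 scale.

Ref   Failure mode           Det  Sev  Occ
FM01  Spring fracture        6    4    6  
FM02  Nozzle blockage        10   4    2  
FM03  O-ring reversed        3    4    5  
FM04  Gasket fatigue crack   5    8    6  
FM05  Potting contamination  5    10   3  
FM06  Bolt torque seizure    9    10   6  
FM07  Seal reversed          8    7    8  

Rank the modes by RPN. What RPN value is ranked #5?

144

RPN = Severity × Occurrence × Detection:
  FM01: 4 × 6 × 6 = 144
  FM02: 4 × 2 × 10 = 80
  FM03: 4 × 5 × 3 = 60
  FM04: 8 × 6 × 5 = 240
  FM05: 10 × 3 × 5 = 150
  FM06: 10 × 6 × 9 = 540
  FM07: 7 × 8 × 8 = 448
Sorted descending: 540, 448, 240, 150, 144, 80, 60.
The fifth-highest RPN is 144 (FM01).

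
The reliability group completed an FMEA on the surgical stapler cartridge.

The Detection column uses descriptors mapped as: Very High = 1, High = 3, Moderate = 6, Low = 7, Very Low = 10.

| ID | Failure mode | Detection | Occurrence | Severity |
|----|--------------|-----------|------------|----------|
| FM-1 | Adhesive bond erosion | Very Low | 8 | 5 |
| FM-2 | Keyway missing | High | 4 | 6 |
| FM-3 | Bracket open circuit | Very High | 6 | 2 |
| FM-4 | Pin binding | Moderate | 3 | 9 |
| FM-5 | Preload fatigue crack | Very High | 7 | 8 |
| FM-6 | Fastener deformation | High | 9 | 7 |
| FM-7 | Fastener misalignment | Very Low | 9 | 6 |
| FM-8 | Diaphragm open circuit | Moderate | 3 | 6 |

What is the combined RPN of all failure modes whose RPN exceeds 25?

RPN = Severity × Occurrence × Detection:
  FM-1: 5 × 8 × 10 = 400
  FM-2: 6 × 4 × 3 = 72
  FM-3: 2 × 6 × 1 = 12
  FM-4: 9 × 3 × 6 = 162
  FM-5: 8 × 7 × 1 = 56
  FM-6: 7 × 9 × 3 = 189
  FM-7: 6 × 9 × 10 = 540
  FM-8: 6 × 3 × 6 = 108
RPN > 25: FM-1 (400), FM-2 (72), FM-4 (162), FM-5 (56), FM-6 (189), FM-7 (540), FM-8 (108).
Sum: 400 + 72 + 162 + 56 + 189 + 540 + 108 = 1527.

1527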